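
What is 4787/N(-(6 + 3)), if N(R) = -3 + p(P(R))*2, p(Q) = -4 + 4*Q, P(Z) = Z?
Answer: -4787/83 ≈ -57.675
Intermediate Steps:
N(R) = -11 + 8*R (N(R) = -3 + (-4 + 4*R)*2 = -3 + (-8 + 8*R) = -11 + 8*R)
4787/N(-(6 + 3)) = 4787/(-11 + 8*(-(6 + 3))) = 4787/(-11 + 8*(-1*9)) = 4787/(-11 + 8*(-9)) = 4787/(-11 - 72) = 4787/(-83) = 4787*(-1/83) = -4787/83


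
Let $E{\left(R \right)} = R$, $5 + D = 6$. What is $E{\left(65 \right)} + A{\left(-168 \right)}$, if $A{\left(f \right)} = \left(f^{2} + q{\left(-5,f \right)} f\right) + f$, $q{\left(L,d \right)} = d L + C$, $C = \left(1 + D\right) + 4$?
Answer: $-114007$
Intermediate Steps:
$D = 1$ ($D = -5 + 6 = 1$)
$C = 6$ ($C = \left(1 + 1\right) + 4 = 2 + 4 = 6$)
$q{\left(L,d \right)} = 6 + L d$ ($q{\left(L,d \right)} = d L + 6 = L d + 6 = 6 + L d$)
$A{\left(f \right)} = f + f^{2} + f \left(6 - 5 f\right)$ ($A{\left(f \right)} = \left(f^{2} + \left(6 - 5 f\right) f\right) + f = \left(f^{2} + f \left(6 - 5 f\right)\right) + f = f + f^{2} + f \left(6 - 5 f\right)$)
$E{\left(65 \right)} + A{\left(-168 \right)} = 65 - 168 \left(7 - -672\right) = 65 - 168 \left(7 + 672\right) = 65 - 114072 = -114007$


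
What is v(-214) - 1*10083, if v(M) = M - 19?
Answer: -10316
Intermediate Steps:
v(M) = -19 + M
v(-214) - 1*10083 = (-19 - 214) - 1*10083 = -233 - 10083 = -10316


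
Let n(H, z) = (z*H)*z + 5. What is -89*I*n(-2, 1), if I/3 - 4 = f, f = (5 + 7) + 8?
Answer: -19224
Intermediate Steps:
f = 20 (f = 12 + 8 = 20)
I = 72 (I = 12 + 3*20 = 12 + 60 = 72)
n(H, z) = 5 + H*z**2 (n(H, z) = (H*z)*z + 5 = H*z**2 + 5 = 5 + H*z**2)
-89*I*n(-2, 1) = -6408*(5 - 2*1**2) = -6408*(5 - 2*1) = -6408*(5 - 2) = -6408*3 = -89*216 = -19224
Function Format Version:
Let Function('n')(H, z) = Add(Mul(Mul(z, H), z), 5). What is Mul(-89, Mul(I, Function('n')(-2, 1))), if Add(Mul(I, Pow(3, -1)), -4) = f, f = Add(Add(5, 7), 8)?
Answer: -19224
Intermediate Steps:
f = 20 (f = Add(12, 8) = 20)
I = 72 (I = Add(12, Mul(3, 20)) = Add(12, 60) = 72)
Function('n')(H, z) = Add(5, Mul(H, Pow(z, 2))) (Function('n')(H, z) = Add(Mul(Mul(H, z), z), 5) = Add(Mul(H, Pow(z, 2)), 5) = Add(5, Mul(H, Pow(z, 2))))
Mul(-89, Mul(I, Function('n')(-2, 1))) = Mul(-89, Mul(72, Add(5, Mul(-2, Pow(1, 2))))) = Mul(-89, Mul(72, Add(5, Mul(-2, 1)))) = Mul(-89, Mul(72, Add(5, -2))) = Mul(-89, Mul(72, 3)) = Mul(-89, 216) = -19224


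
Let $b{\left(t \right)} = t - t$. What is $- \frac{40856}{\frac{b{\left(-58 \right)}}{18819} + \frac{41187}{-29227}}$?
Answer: $\frac{1194098312}{41187} \approx 28992.0$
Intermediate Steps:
$b{\left(t \right)} = 0$
$- \frac{40856}{\frac{b{\left(-58 \right)}}{18819} + \frac{41187}{-29227}} = - \frac{40856}{\frac{0}{18819} + \frac{41187}{-29227}} = - \frac{40856}{0 \cdot \frac{1}{18819} + 41187 \left(- \frac{1}{29227}\right)} = - \frac{40856}{0 - \frac{41187}{29227}} = - \frac{40856}{- \frac{41187}{29227}} = \left(-40856\right) \left(- \frac{29227}{41187}\right) = \frac{1194098312}{41187}$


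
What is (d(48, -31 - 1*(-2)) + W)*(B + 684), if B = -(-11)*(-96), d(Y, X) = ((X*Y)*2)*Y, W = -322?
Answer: 49830888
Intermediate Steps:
d(Y, X) = 2*X*Y² (d(Y, X) = (2*X*Y)*Y = 2*X*Y²)
B = -1056 (B = -1*1056 = -1056)
(d(48, -31 - 1*(-2)) + W)*(B + 684) = (2*(-31 - 1*(-2))*48² - 322)*(-1056 + 684) = (2*(-31 + 2)*2304 - 322)*(-372) = (2*(-29)*2304 - 322)*(-372) = (-133632 - 322)*(-372) = -133954*(-372) = 49830888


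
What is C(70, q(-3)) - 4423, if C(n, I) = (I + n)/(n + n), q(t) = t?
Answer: -619153/140 ≈ -4422.5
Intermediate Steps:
C(n, I) = (I + n)/(2*n) (C(n, I) = (I + n)/((2*n)) = (I + n)*(1/(2*n)) = (I + n)/(2*n))
C(70, q(-3)) - 4423 = (½)*(-3 + 70)/70 - 4423 = (½)*(1/70)*67 - 4423 = 67/140 - 4423 = -619153/140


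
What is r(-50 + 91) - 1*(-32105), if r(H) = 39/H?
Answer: 1316344/41 ≈ 32106.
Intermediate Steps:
r(-50 + 91) - 1*(-32105) = 39/(-50 + 91) - 1*(-32105) = 39/41 + 32105 = 1316344/41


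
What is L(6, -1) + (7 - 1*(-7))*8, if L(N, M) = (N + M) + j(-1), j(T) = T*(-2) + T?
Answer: 118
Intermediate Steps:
j(T) = -T (j(T) = -2*T + T = -T)
L(N, M) = 1 + M + N (L(N, M) = (N + M) - 1*(-1) = (M + N) + 1 = 1 + M + N)
L(6, -1) + (7 - 1*(-7))*8 = (1 - 1 + 6) + (7 - 1*(-7))*8 = 6 + (7 + 7)*8 = 6 + 14*8 = 6 + 112 = 118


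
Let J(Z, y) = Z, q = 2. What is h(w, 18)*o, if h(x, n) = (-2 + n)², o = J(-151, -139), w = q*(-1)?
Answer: -38656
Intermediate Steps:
w = -2 (w = 2*(-1) = -2)
o = -151
h(w, 18)*o = (-2 + 18)²*(-151) = 16²*(-151) = 256*(-151) = -38656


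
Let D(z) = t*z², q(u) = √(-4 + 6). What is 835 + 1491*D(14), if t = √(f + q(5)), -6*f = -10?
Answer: 835 + 97412*√(15 + 9*√2) ≈ 5.1378e+5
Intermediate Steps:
f = 5/3 (f = -⅙*(-10) = 5/3 ≈ 1.6667)
q(u) = √2
t = √(5/3 + √2) ≈ 1.7552
D(z) = z²*√(15 + 9*√2)/3 (D(z) = (√(15 + 9*√2)/3)*z² = z²*√(15 + 9*√2)/3)
835 + 1491*D(14) = 835 + 1491*((⅓)*14²*√(15 + 9*√2)) = 835 + 1491*((⅓)*196*√(15 + 9*√2)) = 835 + 1491*(196*√(15 + 9*√2)/3) = 835 + 97412*√(15 + 9*√2)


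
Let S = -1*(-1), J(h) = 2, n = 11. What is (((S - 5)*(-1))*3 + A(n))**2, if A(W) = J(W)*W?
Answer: 1156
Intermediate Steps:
A(W) = 2*W
S = 1
(((S - 5)*(-1))*3 + A(n))**2 = (((1 - 5)*(-1))*3 + 2*11)**2 = (-4*(-1)*3 + 22)**2 = (4*3 + 22)**2 = (12 + 22)**2 = 34**2 = 1156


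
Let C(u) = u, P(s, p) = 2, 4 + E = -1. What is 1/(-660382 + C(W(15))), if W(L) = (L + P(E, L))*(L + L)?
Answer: -1/659872 ≈ -1.5154e-6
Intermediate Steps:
E = -5 (E = -4 - 1 = -5)
W(L) = 2*L*(2 + L) (W(L) = (L + 2)*(L + L) = (2 + L)*(2*L) = 2*L*(2 + L))
1/(-660382 + C(W(15))) = 1/(-660382 + 2*15*(2 + 15)) = 1/(-660382 + 2*15*17) = 1/(-660382 + 510) = 1/(-659872) = -1/659872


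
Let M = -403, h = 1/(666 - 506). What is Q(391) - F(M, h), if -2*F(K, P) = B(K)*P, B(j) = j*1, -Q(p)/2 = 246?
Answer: -157843/320 ≈ -493.26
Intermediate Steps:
Q(p) = -492 (Q(p) = -2*246 = -492)
B(j) = j
h = 1/160 ≈ 0.0062500
F(K, P) = -K*P/2
Q(391) - F(M, h) = -492 - (-1)*(-403)/(2*160) = -492 - 1*403/320 = -492 - 403/320 = -157843/320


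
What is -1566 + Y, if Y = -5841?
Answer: -7407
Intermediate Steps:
-1566 + Y = -1566 - 5841 = -7407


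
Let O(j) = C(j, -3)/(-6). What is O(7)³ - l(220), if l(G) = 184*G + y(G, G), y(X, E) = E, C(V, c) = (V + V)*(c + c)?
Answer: -37956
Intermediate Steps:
C(V, c) = 4*V*c (C(V, c) = (2*V)*(2*c) = 4*V*c)
O(j) = 2*j (O(j) = (4*j*(-3))/(-6) = -12*j*(-⅙) = 2*j)
l(G) = 185*G (l(G) = 184*G + G = 185*G)
O(7)³ - l(220) = (2*7)³ - 185*220 = 14³ - 1*40700 = 2744 - 40700 = -37956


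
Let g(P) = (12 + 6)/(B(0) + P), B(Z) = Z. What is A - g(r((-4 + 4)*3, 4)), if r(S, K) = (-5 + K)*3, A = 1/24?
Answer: 145/24 ≈ 6.0417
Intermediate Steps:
A = 1/24 ≈ 0.041667
r(S, K) = -15 + 3*K
g(P) = 18/P (g(P) = (12 + 6)/(0 + P) = 18/P)
A - g(r((-4 + 4)*3, 4)) = 1/24 - 18/(-15 + 3*4) = 1/24 - 18/(-15 + 12) = 1/24 - 18/(-3) = 1/24 - 18*(-1)/3 = 1/24 - 1*(-6) = 1/24 + 6 = 145/24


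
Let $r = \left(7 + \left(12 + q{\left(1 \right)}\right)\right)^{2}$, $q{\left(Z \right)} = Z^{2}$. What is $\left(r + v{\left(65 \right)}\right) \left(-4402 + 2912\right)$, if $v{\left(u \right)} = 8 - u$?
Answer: $-511070$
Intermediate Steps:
$r = 400$ ($r = \left(7 + \left(12 + 1^{2}\right)\right)^{2} = \left(7 + \left(12 + 1\right)\right)^{2} = \left(7 + 13\right)^{2} = 20^{2} = 400$)
$\left(r + v{\left(65 \right)}\right) \left(-4402 + 2912\right) = \left(400 + \left(8 - 65\right)\right) \left(-4402 + 2912\right) = \left(400 + \left(8 - 65\right)\right) \left(-1490\right) = \left(400 - 57\right) \left(-1490\right) = 343 \left(-1490\right) = -511070$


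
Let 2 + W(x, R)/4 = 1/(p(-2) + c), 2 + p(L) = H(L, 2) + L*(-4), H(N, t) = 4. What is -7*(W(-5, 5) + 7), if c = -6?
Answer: 0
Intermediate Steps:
p(L) = 2 - 4*L (p(L) = -2 + (4 + L*(-4)) = -2 + (4 - 4*L) = 2 - 4*L)
W(x, R) = -7 (W(x, R) = -8 + 4/((2 - 4*(-2)) - 6) = -8 + 4/((2 + 8) - 6) = -8 + 4/(10 - 6) = -8 + 4/4 = -8 + 4*(1/4) = -8 + 1 = -7)
-7*(W(-5, 5) + 7) = -7*(-7 + 7) = -7*0 = 0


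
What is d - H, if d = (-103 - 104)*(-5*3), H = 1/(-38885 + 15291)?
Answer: 73259371/23594 ≈ 3105.0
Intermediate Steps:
H = -1/23594 (H = 1/(-23594) = -1/23594 ≈ -4.2384e-5)
d = 3105 (d = -207*(-15) = 3105)
d - H = 3105 - 1*(-1/23594) = 3105 + 1/23594 = 73259371/23594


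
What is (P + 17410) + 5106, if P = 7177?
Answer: 29693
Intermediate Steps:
(P + 17410) + 5106 = (7177 + 17410) + 5106 = 24587 + 5106 = 29693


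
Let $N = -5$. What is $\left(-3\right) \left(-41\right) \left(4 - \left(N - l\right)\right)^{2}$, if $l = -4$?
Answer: $3075$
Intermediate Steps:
$\left(-3\right) \left(-41\right) \left(4 - \left(N - l\right)\right)^{2} = \left(-3\right) \left(-41\right) \left(4 - -1\right)^{2} = 123 \left(4 + \left(-4 + 5\right)\right)^{2} = 123 \left(4 + 1\right)^{2} = 123 \cdot 5^{2} = 123 \cdot 25 = 3075$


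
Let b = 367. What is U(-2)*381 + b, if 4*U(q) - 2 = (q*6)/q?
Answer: 1129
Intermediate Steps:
U(q) = 2 (U(q) = 1/2 + ((q*6)/q)/4 = 1/2 + ((6*q)/q)/4 = 1/2 + (1/4)*6 = 1/2 + 3/2 = 2)
U(-2)*381 + b = 2*381 + 367 = 762 + 367 = 1129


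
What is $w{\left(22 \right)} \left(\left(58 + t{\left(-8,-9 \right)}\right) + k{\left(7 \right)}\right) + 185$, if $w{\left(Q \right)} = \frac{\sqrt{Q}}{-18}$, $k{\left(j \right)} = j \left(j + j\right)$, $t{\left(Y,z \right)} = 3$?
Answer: $185 - \frac{53 \sqrt{22}}{6} \approx 143.57$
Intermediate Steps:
$k{\left(j \right)} = 2 j^{2}$ ($k{\left(j \right)} = j 2 j = 2 j^{2}$)
$w{\left(Q \right)} = - \frac{\sqrt{Q}}{18}$
$w{\left(22 \right)} \left(\left(58 + t{\left(-8,-9 \right)}\right) + k{\left(7 \right)}\right) + 185 = - \frac{\sqrt{22}}{18} \left(\left(58 + 3\right) + 2 \cdot 7^{2}\right) + 185 = - \frac{\sqrt{22}}{18} \left(61 + 2 \cdot 49\right) + 185 = - \frac{\sqrt{22}}{18} \left(61 + 98\right) + 185 = - \frac{\sqrt{22}}{18} \cdot 159 + 185 = - \frac{53 \sqrt{22}}{6} + 185 = 185 - \frac{53 \sqrt{22}}{6}$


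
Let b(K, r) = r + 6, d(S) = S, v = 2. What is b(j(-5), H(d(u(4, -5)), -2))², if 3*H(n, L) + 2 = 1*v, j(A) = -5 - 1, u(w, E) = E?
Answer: 36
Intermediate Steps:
j(A) = -6
H(n, L) = 0 (H(n, L) = -⅔ + (1*2)/3 = -⅔ + (⅓)*2 = -⅔ + ⅔ = 0)
b(K, r) = 6 + r
b(j(-5), H(d(u(4, -5)), -2))² = (6 + 0)² = 6² = 36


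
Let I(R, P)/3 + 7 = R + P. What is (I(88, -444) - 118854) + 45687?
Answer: -74256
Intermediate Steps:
I(R, P) = -21 + 3*P + 3*R (I(R, P) = -21 + 3*(R + P) = -21 + 3*(P + R) = -21 + (3*P + 3*R) = -21 + 3*P + 3*R)
(I(88, -444) - 118854) + 45687 = ((-21 + 3*(-444) + 3*88) - 118854) + 45687 = ((-21 - 1332 + 264) - 118854) + 45687 = (-1089 - 118854) + 45687 = -119943 + 45687 = -74256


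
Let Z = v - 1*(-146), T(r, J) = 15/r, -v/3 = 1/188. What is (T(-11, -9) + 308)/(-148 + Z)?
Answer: -634124/4169 ≈ -152.10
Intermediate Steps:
v = -3/188 ≈ -0.015957
Z = 27445/188 (Z = -3/188 - 1*(-146) = -3/188 + 146 = 27445/188 ≈ 145.98)
(T(-11, -9) + 308)/(-148 + Z) = (15/(-11) + 308)/(-148 + 27445/188) = (15*(-1/11) + 308)/(-379/188) = (-15/11 + 308)*(-188/379) = (3373/11)*(-188/379) = -634124/4169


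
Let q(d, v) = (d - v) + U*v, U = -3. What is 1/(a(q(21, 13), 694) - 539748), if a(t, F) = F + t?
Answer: -1/539085 ≈ -1.8550e-6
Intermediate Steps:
q(d, v) = d - 4*v (q(d, v) = (d - v) - 3*v = d - 4*v)
1/(a(q(21, 13), 694) - 539748) = 1/((694 + (21 - 4*13)) - 539748) = 1/((694 + (21 - 52)) - 539748) = 1/((694 - 31) - 539748) = 1/(663 - 539748) = 1/(-539085) = -1/539085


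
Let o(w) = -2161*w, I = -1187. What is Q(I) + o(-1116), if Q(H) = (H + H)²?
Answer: 8047552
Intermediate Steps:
Q(H) = 4*H² (Q(H) = (2*H)² = 4*H²)
Q(I) + o(-1116) = 4*(-1187)² - 2161*(-1116) = 4*1408969 + 2411676 = 5635876 + 2411676 = 8047552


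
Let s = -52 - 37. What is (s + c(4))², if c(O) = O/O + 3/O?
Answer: 121801/16 ≈ 7612.6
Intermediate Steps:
s = -89
c(O) = 1 + 3/O
(s + c(4))² = (-89 + (3 + 4)/4)² = (-89 + (¼)*7)² = (-89 + 7/4)² = (-349/4)² = 121801/16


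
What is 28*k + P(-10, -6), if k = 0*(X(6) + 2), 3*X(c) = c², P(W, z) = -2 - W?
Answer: 8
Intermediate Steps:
X(c) = c²/3
k = 0 (k = 0*((⅓)*6² + 2) = 0*((⅓)*36 + 2) = 0*(12 + 2) = 0*14 = 0)
28*k + P(-10, -6) = 28*0 + (-2 - 1*(-10)) = 0 + (-2 + 10) = 0 + 8 = 8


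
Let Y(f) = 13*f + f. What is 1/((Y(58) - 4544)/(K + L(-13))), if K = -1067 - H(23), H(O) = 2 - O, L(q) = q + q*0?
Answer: 353/1244 ≈ 0.28376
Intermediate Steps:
L(q) = q (L(q) = q + 0 = q)
Y(f) = 14*f
K = -1046 (K = -1067 - (2 - 1*23) = -1067 - (2 - 23) = -1067 - 1*(-21) = -1067 + 21 = -1046)
1/((Y(58) - 4544)/(K + L(-13))) = 1/((14*58 - 4544)/(-1046 - 13)) = 1/((812 - 4544)/(-1059)) = 1/(-3732*(-1/1059)) = 1/(1244/353) = 353/1244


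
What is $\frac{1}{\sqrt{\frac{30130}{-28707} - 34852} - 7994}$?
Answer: $- \frac{114741879}{917746843973} - \frac{11 i \sqrt{237372843498}}{1835493687946} \approx -0.00012503 - 2.9198 \cdot 10^{-6} i$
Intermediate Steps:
$\frac{1}{\sqrt{\frac{30130}{-28707} - 34852} - 7994} = \frac{1}{\sqrt{30130 \left(- \frac{1}{28707}\right) - 34852} - 7994} = \frac{1}{\sqrt{- \frac{30130}{28707} - 34852} - 7994} = \frac{1}{\sqrt{- \frac{1000526494}{28707}} - 7994} = \frac{1}{\frac{11 i \sqrt{237372843498}}{28707} - 7994} = \frac{1}{-7994 + \frac{11 i \sqrt{237372843498}}{28707}}$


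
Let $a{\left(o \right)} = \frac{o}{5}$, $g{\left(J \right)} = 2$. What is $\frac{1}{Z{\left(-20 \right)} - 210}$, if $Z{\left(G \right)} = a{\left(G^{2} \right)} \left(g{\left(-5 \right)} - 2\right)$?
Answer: $- \frac{1}{210} \approx -0.0047619$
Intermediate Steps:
$a{\left(o \right)} = \frac{o}{5}$ ($a{\left(o \right)} = o \frac{1}{5} = \frac{o}{5}$)
$Z{\left(G \right)} = 0$ ($Z{\left(G \right)} = \frac{G^{2}}{5} \left(2 - 2\right) = \frac{G^{2}}{5} \cdot 0 = 0$)
$\frac{1}{Z{\left(-20 \right)} - 210} = \frac{1}{0 - 210} = \frac{1}{-210} = - \frac{1}{210}$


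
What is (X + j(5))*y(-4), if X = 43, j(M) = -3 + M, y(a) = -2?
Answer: -90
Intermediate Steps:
(X + j(5))*y(-4) = (43 + (-3 + 5))*(-2) = (43 + 2)*(-2) = 45*(-2) = -90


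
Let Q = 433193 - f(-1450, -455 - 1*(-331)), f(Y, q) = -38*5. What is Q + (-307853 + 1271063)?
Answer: 1396593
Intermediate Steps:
f(Y, q) = -190
Q = 433383 (Q = 433193 - 1*(-190) = 433193 + 190 = 433383)
Q + (-307853 + 1271063) = 433383 + (-307853 + 1271063) = 433383 + 963210 = 1396593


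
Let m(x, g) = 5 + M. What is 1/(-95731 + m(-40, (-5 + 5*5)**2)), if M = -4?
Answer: -1/95730 ≈ -1.0446e-5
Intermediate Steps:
m(x, g) = 1 (m(x, g) = 5 - 4 = 1)
1/(-95731 + m(-40, (-5 + 5*5)**2)) = 1/(-95731 + 1) = 1/(-95730) = -1/95730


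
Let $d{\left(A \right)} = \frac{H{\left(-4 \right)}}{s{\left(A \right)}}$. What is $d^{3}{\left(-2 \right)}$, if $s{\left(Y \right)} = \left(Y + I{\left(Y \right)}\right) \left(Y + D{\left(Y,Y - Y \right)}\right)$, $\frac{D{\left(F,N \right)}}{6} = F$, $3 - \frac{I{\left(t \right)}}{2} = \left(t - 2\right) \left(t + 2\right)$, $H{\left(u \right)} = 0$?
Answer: $0$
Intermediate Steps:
$I{\left(t \right)} = 6 - 2 \left(-2 + t\right) \left(2 + t\right)$ ($I{\left(t \right)} = 6 - 2 \left(t - 2\right) \left(t + 2\right) = 6 - 2 \left(-2 + t\right) \left(2 + t\right)$)
$D{\left(F,N \right)} = 6 F$
$s{\left(Y \right)} = 7 Y \left(14 + Y - 2 Y^{2}\right)$ ($s{\left(Y \right)} = \left(Y - \left(-14 + 2 Y^{2}\right)\right) \left(Y + 6 Y\right) = \left(14 + Y - 2 Y^{2}\right) 7 Y = 7 Y \left(14 + Y - 2 Y^{2}\right)$)
$d{\left(A \right)} = 0$ ($d{\left(A \right)} = \frac{0}{7 A \left(14 + A - 2 A^{2}\right)} = 0 \frac{1}{7 A \left(14 + A - 2 A^{2}\right)} = 0$)
$d^{3}{\left(-2 \right)} = 0^{3} = 0$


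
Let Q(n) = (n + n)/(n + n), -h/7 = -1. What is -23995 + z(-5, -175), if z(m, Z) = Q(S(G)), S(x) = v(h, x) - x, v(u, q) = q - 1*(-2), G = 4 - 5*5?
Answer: -23994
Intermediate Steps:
h = 7 (h = -7*(-1) = 7)
G = -21 (G = 4 - 25 = -21)
v(u, q) = 2 + q (v(u, q) = q + 2 = 2 + q)
S(x) = 2 (S(x) = (2 + x) - x = 2)
Q(n) = 1 (Q(n) = (2*n)/((2*n)) = (2*n)*(1/(2*n)) = 1)
z(m, Z) = 1
-23995 + z(-5, -175) = -23995 + 1 = -23994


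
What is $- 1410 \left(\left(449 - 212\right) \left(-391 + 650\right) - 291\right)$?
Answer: $-86139720$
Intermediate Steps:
$- 1410 \left(\left(449 - 212\right) \left(-391 + 650\right) - 291\right) = - 1410 \left(237 \cdot 259 - 291\right) = - 1410 \left(61383 - 291\right) = \left(-1410\right) 61092 = -86139720$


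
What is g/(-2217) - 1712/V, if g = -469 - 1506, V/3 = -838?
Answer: 486703/309641 ≈ 1.5718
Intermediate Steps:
V = -2514 (V = 3*(-838) = -2514)
g = -1975
g/(-2217) - 1712/V = -1975/(-2217) - 1712/(-2514) = -1975*(-1/2217) - 1712*(-1/2514) = 1975/2217 + 856/1257 = 486703/309641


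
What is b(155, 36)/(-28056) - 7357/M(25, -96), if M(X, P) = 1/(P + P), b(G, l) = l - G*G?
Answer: 5661479779/4008 ≈ 1.4125e+6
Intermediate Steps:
b(G, l) = l - G**2
M(X, P) = 1/(2*P)
b(155, 36)/(-28056) - 7357/M(25, -96) = (36 - 1*155**2)/(-28056) - 7357/((1/2)/(-96)) = (36 - 1*24025)*(-1/28056) - 7357/((1/2)*(-1/96)) = (36 - 24025)*(-1/28056) - 7357/(-1/192) = -23989*(-1/28056) - 7357*(-192) = 3427/4008 + 1412544 = 5661479779/4008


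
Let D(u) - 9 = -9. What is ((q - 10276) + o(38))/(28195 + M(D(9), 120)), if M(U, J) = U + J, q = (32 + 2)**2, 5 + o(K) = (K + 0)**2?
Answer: -7681/28315 ≈ -0.27127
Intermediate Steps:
D(u) = 0 (D(u) = 9 - 9 = 0)
o(K) = -5 + K**2 (o(K) = -5 + (K + 0)**2 = -5 + K**2)
q = 1156 (q = 34**2 = 1156)
M(U, J) = J + U
((q - 10276) + o(38))/(28195 + M(D(9), 120)) = ((1156 - 10276) + (-5 + 38**2))/(28195 + (120 + 0)) = (-9120 + (-5 + 1444))/(28195 + 120) = (-9120 + 1439)/28315 = -7681*1/28315 = -7681/28315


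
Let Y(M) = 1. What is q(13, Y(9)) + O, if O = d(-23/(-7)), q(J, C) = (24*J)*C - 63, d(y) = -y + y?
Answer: 249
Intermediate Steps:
d(y) = 0
q(J, C) = -63 + 24*C*J (q(J, C) = 24*C*J - 63 = -63 + 24*C*J)
O = 0
q(13, Y(9)) + O = (-63 + 24*1*13) + 0 = (-63 + 312) + 0 = 249 + 0 = 249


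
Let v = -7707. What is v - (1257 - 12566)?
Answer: 3602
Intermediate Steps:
v - (1257 - 12566) = -7707 - (1257 - 12566) = -7707 - 1*(-11309) = -7707 + 11309 = 3602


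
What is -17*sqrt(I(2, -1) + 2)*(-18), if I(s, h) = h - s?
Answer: 306*I ≈ 306.0*I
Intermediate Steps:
-17*sqrt(I(2, -1) + 2)*(-18) = -17*sqrt((-1 - 1*2) + 2)*(-18) = -17*sqrt((-1 - 2) + 2)*(-18) = -17*sqrt(-3 + 2)*(-18) = -17*I*(-18) = 306*I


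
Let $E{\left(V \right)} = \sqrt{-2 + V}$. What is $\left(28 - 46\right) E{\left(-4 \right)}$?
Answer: $- 18 i \sqrt{6} \approx - 44.091 i$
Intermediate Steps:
$\left(28 - 46\right) E{\left(-4 \right)} = \left(28 - 46\right) \sqrt{-2 - 4} = - 18 \sqrt{-6} = - 18 i \sqrt{6}$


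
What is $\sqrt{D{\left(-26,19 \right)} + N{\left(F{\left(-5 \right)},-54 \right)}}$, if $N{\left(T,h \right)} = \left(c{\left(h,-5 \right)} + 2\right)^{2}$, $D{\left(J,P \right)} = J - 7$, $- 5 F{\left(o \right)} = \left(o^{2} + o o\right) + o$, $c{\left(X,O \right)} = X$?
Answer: $\sqrt{2671} \approx 51.682$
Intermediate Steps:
$F{\left(o \right)} = - \frac{2 o^{2}}{5} - \frac{o}{5}$ ($F{\left(o \right)} = - \frac{\left(o^{2} + o o\right) + o}{5} = - \frac{\left(o^{2} + o^{2}\right) + o}{5} = - \frac{2 o^{2} + o}{5} = - \frac{o + 2 o^{2}}{5} = - \frac{2 o^{2}}{5} - \frac{o}{5}$)
$D{\left(J,P \right)} = -7 + J$
$N{\left(T,h \right)} = \left(2 + h\right)^{2}$ ($N{\left(T,h \right)} = \left(h + 2\right)^{2} = \left(2 + h\right)^{2}$)
$\sqrt{D{\left(-26,19 \right)} + N{\left(F{\left(-5 \right)},-54 \right)}} = \sqrt{\left(-7 - 26\right) + \left(2 - 54\right)^{2}} = \sqrt{-33 + \left(-52\right)^{2}} = \sqrt{-33 + 2704} = \sqrt{2671}$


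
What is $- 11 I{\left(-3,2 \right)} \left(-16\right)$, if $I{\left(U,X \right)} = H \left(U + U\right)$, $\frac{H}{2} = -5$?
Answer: $10560$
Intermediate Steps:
$H = -10$ ($H = 2 \left(-5\right) = -10$)
$I{\left(U,X \right)} = - 20 U$ ($I{\left(U,X \right)} = - 10 \left(U + U\right) = - 10 \cdot 2 U = - 20 U$)
$- 11 I{\left(-3,2 \right)} \left(-16\right) = - 11 \left(\left(-20\right) \left(-3\right)\right) \left(-16\right) = \left(-11\right) 60 \left(-16\right) = \left(-660\right) \left(-16\right) = 10560$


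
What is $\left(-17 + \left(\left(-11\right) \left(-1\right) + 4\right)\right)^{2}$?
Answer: $4$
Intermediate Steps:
$\left(-17 + \left(\left(-11\right) \left(-1\right) + 4\right)\right)^{2} = \left(-17 + \left(11 + 4\right)\right)^{2} = \left(-17 + 15\right)^{2} = \left(-2\right)^{2} = 4$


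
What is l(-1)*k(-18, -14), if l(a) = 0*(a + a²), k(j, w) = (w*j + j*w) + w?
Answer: 0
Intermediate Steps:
k(j, w) = w + 2*j*w (k(j, w) = (j*w + j*w) + w = 2*j*w + w = w + 2*j*w)
l(a) = 0
l(-1)*k(-18, -14) = 0*(-14*(1 + 2*(-18))) = 0*(-14*(1 - 36)) = 0*(-14*(-35)) = 0*490 = 0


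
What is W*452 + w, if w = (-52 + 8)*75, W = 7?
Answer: -136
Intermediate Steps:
w = -3300 (w = -44*75 = -3300)
W*452 + w = 7*452 - 3300 = 3164 - 3300 = -136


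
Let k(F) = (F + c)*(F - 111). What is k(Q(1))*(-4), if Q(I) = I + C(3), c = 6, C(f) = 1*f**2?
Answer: 6464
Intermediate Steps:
C(f) = f**2
Q(I) = 9 + I (Q(I) = I + 3**2 = I + 9 = 9 + I)
k(F) = (-111 + F)*(6 + F) (k(F) = (F + 6)*(F - 111) = (6 + F)*(-111 + F) = (-111 + F)*(6 + F))
k(Q(1))*(-4) = (-666 + (9 + 1)**2 - 105*(9 + 1))*(-4) = (-666 + 10**2 - 105*10)*(-4) = (-666 + 100 - 1050)*(-4) = -1616*(-4) = 6464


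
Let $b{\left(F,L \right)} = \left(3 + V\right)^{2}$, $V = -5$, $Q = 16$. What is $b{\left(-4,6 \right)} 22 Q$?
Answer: $1408$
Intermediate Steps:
$b{\left(F,L \right)} = 4$ ($b{\left(F,L \right)} = \left(3 - 5\right)^{2} = \left(-2\right)^{2} = 4$)
$b{\left(-4,6 \right)} 22 Q = 4 \cdot 22 \cdot 16 = 88 \cdot 16 = 1408$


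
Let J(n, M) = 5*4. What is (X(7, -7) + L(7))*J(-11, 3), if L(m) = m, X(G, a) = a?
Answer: 0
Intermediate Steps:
J(n, M) = 20
(X(7, -7) + L(7))*J(-11, 3) = (-7 + 7)*20 = 0*20 = 0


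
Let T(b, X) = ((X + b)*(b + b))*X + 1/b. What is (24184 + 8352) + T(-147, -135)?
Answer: -1640526469/147 ≈ -1.1160e+7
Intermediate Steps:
T(b, X) = 1/b + 2*X*b*(X + b) (T(b, X) = ((X + b)*(2*b))*X + 1/b = (2*b*(X + b))*X + 1/b = 2*X*b*(X + b) + 1/b = 1/b + 2*X*b*(X + b))
(24184 + 8352) + T(-147, -135) = (24184 + 8352) + (1 + 2*(-135)*(-147)**2*(-135 - 147))/(-147) = 32536 - (1 + 2*(-135)*21609*(-282))/147 = 32536 - (1 + 1645309260)/147 = 32536 - 1/147*1645309261 = 32536 - 1645309261/147 = -1640526469/147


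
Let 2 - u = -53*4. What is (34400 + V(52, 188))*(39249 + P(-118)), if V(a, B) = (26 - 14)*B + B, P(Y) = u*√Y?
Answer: 1446090156 + 7884616*I*√118 ≈ 1.4461e+9 + 8.5649e+7*I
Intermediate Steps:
u = 214 (u = 2 - (-53)*4 = 2 - 1*(-212) = 2 + 212 = 214)
P(Y) = 214*√Y
V(a, B) = 13*B (V(a, B) = 12*B + B = 13*B)
(34400 + V(52, 188))*(39249 + P(-118)) = (34400 + 13*188)*(39249 + 214*√(-118)) = (34400 + 2444)*(39249 + 214*(I*√118)) = 36844*(39249 + 214*I*√118) = 1446090156 + 7884616*I*√118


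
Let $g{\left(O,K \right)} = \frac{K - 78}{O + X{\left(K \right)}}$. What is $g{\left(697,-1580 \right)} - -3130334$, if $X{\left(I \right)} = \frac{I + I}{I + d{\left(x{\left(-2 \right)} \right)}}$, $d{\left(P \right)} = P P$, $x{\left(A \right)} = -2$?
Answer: $\frac{215529593255}{68852} \approx 3.1303 \cdot 10^{6}$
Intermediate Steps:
$d{\left(P \right)} = P^{2}$
$X{\left(I \right)} = \frac{2 I}{4 + I}$ ($X{\left(I \right)} = \frac{I + I}{I + \left(-2\right)^{2}} = \frac{2 I}{I + 4} = \frac{2 I}{4 + I}$)
$g{\left(O,K \right)} = \frac{-78 + K}{O + \frac{2 K}{4 + K}}$ ($g{\left(O,K \right)} = \frac{K - 78}{O + \frac{2 K}{4 + K}} = \frac{-78 + K}{O + \frac{2 K}{4 + K}}$)
$g{\left(697,-1580 \right)} - -3130334 = \frac{\left(-78 - 1580\right) \left(4 - 1580\right)}{2 \left(-1580\right) + 697 \left(4 - 1580\right)} - -3130334 = \frac{1}{-3160 + 697 \left(-1576\right)} \left(-1658\right) \left(-1576\right) + 3130334 = \frac{1}{-3160 - 1098472} \left(-1658\right) \left(-1576\right) + 3130334 = \frac{1}{-1101632} \left(-1658\right) \left(-1576\right) + 3130334 = \left(- \frac{1}{1101632}\right) \left(-1658\right) \left(-1576\right) + 3130334 = - \frac{163313}{68852} + 3130334 = \frac{215529593255}{68852}$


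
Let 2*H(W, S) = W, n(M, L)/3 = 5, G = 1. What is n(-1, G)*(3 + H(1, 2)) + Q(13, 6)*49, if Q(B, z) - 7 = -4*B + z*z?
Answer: -777/2 ≈ -388.50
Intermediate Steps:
n(M, L) = 15 (n(M, L) = 3*5 = 15)
H(W, S) = W/2
Q(B, z) = 7 + z² - 4*B (Q(B, z) = 7 + (-4*B + z*z) = 7 + (-4*B + z²) = 7 + (z² - 4*B) = 7 + z² - 4*B)
n(-1, G)*(3 + H(1, 2)) + Q(13, 6)*49 = 15*(3 + (½)*1) + (7 + 6² - 4*13)*49 = 15*(3 + ½) + (7 + 36 - 52)*49 = 15*(7/2) - 9*49 = 105/2 - 441 = -777/2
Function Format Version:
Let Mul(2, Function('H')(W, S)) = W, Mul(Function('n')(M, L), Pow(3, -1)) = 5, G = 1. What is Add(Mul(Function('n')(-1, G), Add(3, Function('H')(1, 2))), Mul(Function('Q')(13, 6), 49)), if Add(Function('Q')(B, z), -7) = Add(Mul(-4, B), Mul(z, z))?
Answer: Rational(-777, 2) ≈ -388.50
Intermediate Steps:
Function('n')(M, L) = 15 (Function('n')(M, L) = Mul(3, 5) = 15)
Function('H')(W, S) = Mul(Rational(1, 2), W)
Function('Q')(B, z) = Add(7, Pow(z, 2), Mul(-4, B)) (Function('Q')(B, z) = Add(7, Add(Mul(-4, B), Mul(z, z))) = Add(7, Add(Mul(-4, B), Pow(z, 2))) = Add(7, Add(Pow(z, 2), Mul(-4, B))) = Add(7, Pow(z, 2), Mul(-4, B)))
Add(Mul(Function('n')(-1, G), Add(3, Function('H')(1, 2))), Mul(Function('Q')(13, 6), 49)) = Add(Mul(15, Add(3, Mul(Rational(1, 2), 1))), Mul(Add(7, Pow(6, 2), Mul(-4, 13)), 49)) = Add(Mul(15, Add(3, Rational(1, 2))), Mul(Add(7, 36, -52), 49)) = Add(Mul(15, Rational(7, 2)), Mul(-9, 49)) = Add(Rational(105, 2), -441) = Rational(-777, 2)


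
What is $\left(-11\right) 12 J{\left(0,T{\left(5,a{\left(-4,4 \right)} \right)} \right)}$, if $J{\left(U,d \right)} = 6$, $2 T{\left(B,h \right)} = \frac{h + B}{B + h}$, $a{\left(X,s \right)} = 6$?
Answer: $-792$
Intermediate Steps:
$T{\left(B,h \right)} = \frac{1}{2}$ ($T{\left(B,h \right)} = \frac{\left(h + B\right) \frac{1}{B + h}}{2} = \frac{\left(B + h\right) \frac{1}{B + h}}{2} = \frac{1}{2} \cdot 1 = \frac{1}{2}$)
$\left(-11\right) 12 J{\left(0,T{\left(5,a{\left(-4,4 \right)} \right)} \right)} = \left(-11\right) 12 \cdot 6 = \left(-132\right) 6 = -792$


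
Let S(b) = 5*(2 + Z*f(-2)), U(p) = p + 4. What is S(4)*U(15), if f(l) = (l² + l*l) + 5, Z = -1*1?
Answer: -1045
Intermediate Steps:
Z = -1
f(l) = 5 + 2*l² (f(l) = (l² + l²) + 5 = 2*l² + 5 = 5 + 2*l²)
U(p) = 4 + p
S(b) = -55 (S(b) = 5*(2 - (5 + 2*(-2)²)) = 5*(2 - (5 + 2*4)) = 5*(2 - (5 + 8)) = 5*(2 - 1*13) = 5*(2 - 13) = 5*(-11) = -55)
S(4)*U(15) = -55*(4 + 15) = -55*19 = -1045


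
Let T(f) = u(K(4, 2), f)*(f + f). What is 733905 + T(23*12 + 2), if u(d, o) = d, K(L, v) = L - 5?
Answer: 733349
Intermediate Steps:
K(L, v) = -5 + L
T(f) = -2*f (T(f) = (-5 + 4)*(f + f) = -2*f)
733905 + T(23*12 + 2) = 733905 - 2*(23*12 + 2) = 733905 - 2*(276 + 2) = 733905 - 2*278 = 733905 - 556 = 733349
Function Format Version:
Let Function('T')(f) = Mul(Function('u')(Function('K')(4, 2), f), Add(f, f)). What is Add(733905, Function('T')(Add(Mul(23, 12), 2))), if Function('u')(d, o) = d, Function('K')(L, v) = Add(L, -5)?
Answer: 733349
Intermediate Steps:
Function('K')(L, v) = Add(-5, L)
Function('T')(f) = Mul(-2, f) (Function('T')(f) = Mul(Add(-5, 4), Add(f, f)) = Mul(-1, Mul(2, f)) = Mul(-2, f))
Add(733905, Function('T')(Add(Mul(23, 12), 2))) = Add(733905, Mul(-2, Add(Mul(23, 12), 2))) = Add(733905, Mul(-2, Add(276, 2))) = Add(733905, Mul(-2, 278)) = Add(733905, -556) = 733349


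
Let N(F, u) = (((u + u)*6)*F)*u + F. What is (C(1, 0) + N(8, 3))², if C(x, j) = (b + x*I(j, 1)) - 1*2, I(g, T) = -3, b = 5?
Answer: 760384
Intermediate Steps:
C(x, j) = 3 - 3*x (C(x, j) = (5 + x*(-3)) - 1*2 = (5 - 3*x) - 2 = 3 - 3*x)
N(F, u) = F + 12*F*u² (N(F, u) = (((2*u)*6)*F)*u + F = ((12*u)*F)*u + F = (12*F*u)*u + F = 12*F*u² + F = F + 12*F*u²)
(C(1, 0) + N(8, 3))² = ((3 - 3*1) + 8*(1 + 12*3²))² = ((3 - 3) + 8*(1 + 12*9))² = (0 + 8*(1 + 108))² = (0 + 8*109)² = (0 + 872)² = 872² = 760384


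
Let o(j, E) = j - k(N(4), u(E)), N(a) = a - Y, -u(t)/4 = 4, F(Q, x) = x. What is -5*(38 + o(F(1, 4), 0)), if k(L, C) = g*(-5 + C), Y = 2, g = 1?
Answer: -315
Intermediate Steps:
u(t) = -16 (u(t) = -4*4 = -16)
N(a) = -2 + a (N(a) = a - 1*2 = a - 2 = -2 + a)
k(L, C) = -5 + C (k(L, C) = 1*(-5 + C) = -5 + C)
o(j, E) = 21 + j (o(j, E) = j - (-5 - 16) = j - 1*(-21) = j + 21 = 21 + j)
-5*(38 + o(F(1, 4), 0)) = -5*(38 + (21 + 4)) = -5*(38 + 25) = -5*63 = -315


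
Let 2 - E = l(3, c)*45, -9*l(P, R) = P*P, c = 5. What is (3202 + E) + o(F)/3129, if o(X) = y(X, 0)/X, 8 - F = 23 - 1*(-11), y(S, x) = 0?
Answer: 3249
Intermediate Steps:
l(P, R) = -P²/9 (l(P, R) = -P*P/9 = -P²/9)
F = -26 (F = 8 - (23 - 1*(-11)) = 8 - (23 + 11) = 8 - 1*34 = 8 - 34 = -26)
E = 47 (E = 2 - (-⅑*3²)*45 = 2 - (-⅑*9)*45 = 2 - (-1)*45 = 2 - 1*(-45) = 2 + 45 = 47)
o(X) = 0 (o(X) = 0/X = 0)
(3202 + E) + o(F)/3129 = (3202 + 47) + 0/3129 = 3249 + 0*(1/3129) = 3249 + 0 = 3249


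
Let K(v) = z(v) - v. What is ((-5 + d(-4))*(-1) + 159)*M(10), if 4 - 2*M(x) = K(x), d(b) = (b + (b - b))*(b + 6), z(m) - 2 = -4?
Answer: 1376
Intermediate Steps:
z(m) = -2 (z(m) = 2 - 4 = -2)
d(b) = b*(6 + b) (d(b) = (b + 0)*(6 + b) = b*(6 + b))
K(v) = -2 - v
M(x) = 3 + x/2 (M(x) = 2 - (-2 - x)/2 = 2 + (1 + x/2) = 3 + x/2)
((-5 + d(-4))*(-1) + 159)*M(10) = ((-5 - 4*(6 - 4))*(-1) + 159)*(3 + (½)*10) = ((-5 - 4*2)*(-1) + 159)*(3 + 5) = ((-5 - 8)*(-1) + 159)*8 = (-13*(-1) + 159)*8 = (13 + 159)*8 = 172*8 = 1376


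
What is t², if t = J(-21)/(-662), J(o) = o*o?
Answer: 194481/438244 ≈ 0.44377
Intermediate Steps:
J(o) = o²
t = -441/662 (t = (-21)²/(-662) = 441*(-1/662) = -441/662 ≈ -0.66616)
t² = (-441/662)² = 194481/438244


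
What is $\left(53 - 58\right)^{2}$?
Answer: $25$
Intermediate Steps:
$\left(53 - 58\right)^{2} = \left(-5\right)^{2} = 25$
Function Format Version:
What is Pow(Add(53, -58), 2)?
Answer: 25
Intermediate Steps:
Pow(Add(53, -58), 2) = Pow(-5, 2) = 25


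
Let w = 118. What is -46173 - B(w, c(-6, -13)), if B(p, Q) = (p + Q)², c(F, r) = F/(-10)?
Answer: -1505974/25 ≈ -60239.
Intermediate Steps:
c(F, r) = -F/10 (c(F, r) = F*(-⅒) = -F/10)
B(p, Q) = (Q + p)²
-46173 - B(w, c(-6, -13)) = -46173 - (-⅒*(-6) + 118)² = -46173 - (⅗ + 118)² = -46173 - (593/5)² = -46173 - 1*351649/25 = -46173 - 351649/25 = -1505974/25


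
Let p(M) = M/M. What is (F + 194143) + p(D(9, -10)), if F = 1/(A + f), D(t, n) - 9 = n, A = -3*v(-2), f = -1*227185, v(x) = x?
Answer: 44105439775/227179 ≈ 1.9414e+5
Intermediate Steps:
f = -227185
A = 6 (A = -3*(-2) = 6)
D(t, n) = 9 + n
F = -1/227179 (F = 1/(6 - 227185) = 1/(-227179) = -1/227179 ≈ -4.4018e-6)
p(M) = 1
(F + 194143) + p(D(9, -10)) = (-1/227179 + 194143) + 1 = 44105212596/227179 + 1 = 44105439775/227179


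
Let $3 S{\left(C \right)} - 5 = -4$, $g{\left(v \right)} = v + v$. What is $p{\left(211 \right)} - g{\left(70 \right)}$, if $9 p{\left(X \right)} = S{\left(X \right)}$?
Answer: $- \frac{3779}{27} \approx -139.96$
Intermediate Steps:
$g{\left(v \right)} = 2 v$
$S{\left(C \right)} = \frac{1}{3}$ ($S{\left(C \right)} = \frac{5}{3} + \frac{1}{3} \left(-4\right) = \frac{5}{3} - \frac{4}{3} = \frac{1}{3}$)
$p{\left(X \right)} = \frac{1}{27}$ ($p{\left(X \right)} = \frac{1}{9} \cdot \frac{1}{3} = \frac{1}{27}$)
$p{\left(211 \right)} - g{\left(70 \right)} = \frac{1}{27} - 2 \cdot 70 = \frac{1}{27} - 140 = - \frac{3779}{27}$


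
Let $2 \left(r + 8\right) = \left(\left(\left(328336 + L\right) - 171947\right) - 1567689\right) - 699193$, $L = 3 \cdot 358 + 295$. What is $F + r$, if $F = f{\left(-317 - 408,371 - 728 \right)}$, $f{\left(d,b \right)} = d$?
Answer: $-1055295$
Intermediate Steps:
$L = 1369$ ($L = 1074 + 295 = 1369$)
$F = -725$ ($F = -317 - 408 = -725$)
$r = -1054570$ ($r = -8 + \frac{\left(\left(\left(328336 + 1369\right) - 171947\right) - 1567689\right) - 699193}{2} = -8 + \frac{\left(\left(329705 - 171947\right) - 1567689\right) - 699193}{2} = -8 + \frac{\left(157758 - 1567689\right) - 699193}{2} = -8 + \frac{-1409931 - 699193}{2} = -8 + \frac{1}{2} \left(-2109124\right) = -8 - 1054562 = -1054570$)
$F + r = -725 - 1054570 = -1055295$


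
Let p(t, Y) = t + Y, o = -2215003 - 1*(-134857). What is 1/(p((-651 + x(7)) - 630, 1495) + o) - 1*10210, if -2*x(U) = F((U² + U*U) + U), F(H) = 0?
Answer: -21236105721/2079932 ≈ -10210.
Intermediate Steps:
o = -2080146 (o = -2215003 + 134857 = -2080146)
x(U) = 0 (x(U) = -½*0 = 0)
p(t, Y) = Y + t
1/(p((-651 + x(7)) - 630, 1495) + o) - 1*10210 = 1/((1495 + ((-651 + 0) - 630)) - 2080146) - 1*10210 = 1/((1495 + (-651 - 630)) - 2080146) - 10210 = 1/((1495 - 1281) - 2080146) - 10210 = 1/(214 - 2080146) - 10210 = 1/(-2079932) - 10210 = -1/2079932 - 10210 = -21236105721/2079932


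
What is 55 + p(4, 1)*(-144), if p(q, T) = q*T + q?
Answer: -1097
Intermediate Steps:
p(q, T) = q + T*q (p(q, T) = T*q + q = q + T*q)
55 + p(4, 1)*(-144) = 55 + (4*(1 + 1))*(-144) = 55 + (4*2)*(-144) = 55 + 8*(-144) = 55 - 1152 = -1097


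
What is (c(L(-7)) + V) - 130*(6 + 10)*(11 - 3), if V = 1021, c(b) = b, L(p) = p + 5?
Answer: -15621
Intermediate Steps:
L(p) = 5 + p
(c(L(-7)) + V) - 130*(6 + 10)*(11 - 3) = ((5 - 7) + 1021) - 130*(6 + 10)*(11 - 3) = (-2 + 1021) - 2080*8 = 1019 - 130*128 = 1019 - 16640 = -15621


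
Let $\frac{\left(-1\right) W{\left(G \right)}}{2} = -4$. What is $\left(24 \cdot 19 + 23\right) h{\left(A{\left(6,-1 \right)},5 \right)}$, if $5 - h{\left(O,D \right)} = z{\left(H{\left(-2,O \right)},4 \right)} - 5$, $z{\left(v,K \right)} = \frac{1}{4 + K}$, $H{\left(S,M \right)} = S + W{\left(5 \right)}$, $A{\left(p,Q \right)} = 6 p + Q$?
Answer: $\frac{37841}{8} \approx 4730.1$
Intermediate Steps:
$W{\left(G \right)} = 8$ ($W{\left(G \right)} = \left(-2\right) \left(-4\right) = 8$)
$A{\left(p,Q \right)} = Q + 6 p$
$H{\left(S,M \right)} = 8 + S$ ($H{\left(S,M \right)} = S + 8 = 8 + S$)
$h{\left(O,D \right)} = \frac{79}{8}$ ($h{\left(O,D \right)} = 5 - \left(\frac{1}{4 + 4} - 5\right) = 5 - \left(\frac{1}{8} - 5\right) = 5 - - \frac{39}{8} = 5 + \frac{39}{8} = \frac{79}{8}$)
$\left(24 \cdot 19 + 23\right) h{\left(A{\left(6,-1 \right)},5 \right)} = \left(24 \cdot 19 + 23\right) \frac{79}{8} = \left(456 + 23\right) \frac{79}{8} = 479 \cdot \frac{79}{8} = \frac{37841}{8}$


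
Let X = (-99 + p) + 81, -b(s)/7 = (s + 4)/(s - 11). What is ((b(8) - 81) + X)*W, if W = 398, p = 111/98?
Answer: -1362553/49 ≈ -27807.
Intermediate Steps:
p = 111/98 (p = 111*(1/98) = 111/98 ≈ 1.1327)
b(s) = -7*(4 + s)/(-11 + s) (b(s) = -7*(s + 4)/(s - 11) = -7*(4 + s)/(-11 + s))
X = -1653/98 (X = (-99 + 111/98) + 81 = -9591/98 + 81 = -1653/98 ≈ -16.867)
((b(8) - 81) + X)*W = ((7*(-4 - 1*8)/(-11 + 8) - 81) - 1653/98)*398 = ((7*(-4 - 8)/(-3) - 81) - 1653/98)*398 = ((7*(-⅓)*(-12) - 81) - 1653/98)*398 = ((28 - 81) - 1653/98)*398 = (-53 - 1653/98)*398 = -6847/98*398 = -1362553/49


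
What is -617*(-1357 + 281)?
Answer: 663892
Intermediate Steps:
-617*(-1357 + 281) = -617*(-1076) = 663892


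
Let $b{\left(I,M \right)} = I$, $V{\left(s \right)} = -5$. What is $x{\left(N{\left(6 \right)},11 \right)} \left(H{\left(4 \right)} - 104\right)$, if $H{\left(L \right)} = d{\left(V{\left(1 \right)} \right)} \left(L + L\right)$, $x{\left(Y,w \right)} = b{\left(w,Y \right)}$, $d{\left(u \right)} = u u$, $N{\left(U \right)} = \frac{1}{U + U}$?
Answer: $1056$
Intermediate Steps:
$N{\left(U \right)} = \frac{1}{2 U}$
$d{\left(u \right)} = u^{2}$
$x{\left(Y,w \right)} = w$
$H{\left(L \right)} = 50 L$ ($H{\left(L \right)} = \left(-5\right)^{2} \left(L + L\right) = 25 \cdot 2 L = 50 L$)
$x{\left(N{\left(6 \right)},11 \right)} \left(H{\left(4 \right)} - 104\right) = 11 \left(50 \cdot 4 - 104\right) = 11 \left(200 - 104\right) = 11 \cdot 96 = 1056$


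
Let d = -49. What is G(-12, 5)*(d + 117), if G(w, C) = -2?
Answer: -136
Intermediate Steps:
G(-12, 5)*(d + 117) = -2*(-49 + 117) = -2*68 = -136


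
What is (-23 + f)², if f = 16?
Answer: 49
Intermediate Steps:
(-23 + f)² = (-23 + 16)² = (-7)² = 49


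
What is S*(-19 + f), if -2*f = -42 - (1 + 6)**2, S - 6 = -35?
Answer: -1537/2 ≈ -768.50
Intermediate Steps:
S = -29 (S = 6 - 35 = -29)
f = 91/2 (f = -(-42 - (1 + 6)**2)/2 = -(-42 - 1*7**2)/2 = -(-42 - 1*49)/2 = -(-42 - 49)/2 = -1/2*(-91) = 91/2 ≈ 45.500)
S*(-19 + f) = -29*(-19 + 91/2) = -29*53/2 = -1537/2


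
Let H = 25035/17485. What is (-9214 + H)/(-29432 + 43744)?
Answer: -32216351/50049064 ≈ -0.64370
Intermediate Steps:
H = 5007/3497 (H = 25035*(1/17485) = 5007/3497 ≈ 1.4318)
(-9214 + H)/(-29432 + 43744) = (-9214 + 5007/3497)/(-29432 + 43744) = -32216351/3497/14312 = -32216351/3497*1/14312 = -32216351/50049064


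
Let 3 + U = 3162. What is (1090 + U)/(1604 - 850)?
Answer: 4249/754 ≈ 5.6353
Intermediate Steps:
U = 3159 (U = -3 + 3162 = 3159)
(1090 + U)/(1604 - 850) = (1090 + 3159)/(1604 - 850) = 4249/754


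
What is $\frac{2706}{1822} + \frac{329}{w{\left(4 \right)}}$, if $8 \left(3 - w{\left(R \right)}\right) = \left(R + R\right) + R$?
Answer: $\frac{603497}{2733} \approx 220.82$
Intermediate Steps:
$w{\left(R \right)} = 3 - \frac{3 R}{8}$ ($w{\left(R \right)} = 3 - \frac{\left(R + R\right) + R}{8} = 3 - \frac{2 R + R}{8} = 3 - \frac{3 R}{8}$)
$\frac{2706}{1822} + \frac{329}{w{\left(4 \right)}} = \frac{2706}{1822} + \frac{329}{3 - \frac{3}{2}} = 2706 \cdot \frac{1}{1822} + \frac{329}{3 - \frac{3}{2}} = \frac{1353}{911} + \frac{329}{\frac{3}{2}} = \frac{1353}{911} + 329 \cdot \frac{2}{3} = \frac{1353}{911} + \frac{658}{3} = \frac{603497}{2733}$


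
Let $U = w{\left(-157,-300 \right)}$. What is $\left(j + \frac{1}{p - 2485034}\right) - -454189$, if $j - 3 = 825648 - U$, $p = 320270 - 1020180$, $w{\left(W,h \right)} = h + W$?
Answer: $\frac{4077674248367}{3184944} \approx 1.2803 \cdot 10^{6}$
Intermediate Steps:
$w{\left(W,h \right)} = W + h$
$U = -457$ ($U = -157 - 300 = -457$)
$p = -699910$ ($p = 320270 - 1020180 = -699910$)
$j = 826108$ ($j = 3 + \left(825648 - -457\right) = 3 + \left(825648 + 457\right) = 3 + 826105 = 826108$)
$\left(j + \frac{1}{p - 2485034}\right) - -454189 = \left(826108 + \frac{1}{-699910 - 2485034}\right) - -454189 = \left(826108 + \frac{1}{-3184944}\right) + \left(454296 - 107\right) = \left(826108 - \frac{1}{3184944}\right) + 454189 = \frac{2631107717951}{3184944} + 454189 = \frac{4077674248367}{3184944}$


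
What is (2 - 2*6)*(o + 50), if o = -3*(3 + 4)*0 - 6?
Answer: -440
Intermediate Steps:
o = -6 (o = -3*7*0 - 6 = -21*0 - 6 = 0 - 6 = -6)
(2 - 2*6)*(o + 50) = (2 - 2*6)*(-6 + 50) = (2 - 12)*44 = -10*44 = -440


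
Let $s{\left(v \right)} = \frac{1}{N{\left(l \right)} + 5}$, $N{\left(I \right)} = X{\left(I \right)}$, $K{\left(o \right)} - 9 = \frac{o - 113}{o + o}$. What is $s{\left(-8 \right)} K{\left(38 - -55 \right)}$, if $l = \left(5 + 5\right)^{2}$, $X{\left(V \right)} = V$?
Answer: $\frac{827}{9765} \approx 0.08469$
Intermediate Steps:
$l = 100$ ($l = 10^{2} = 100$)
$K{\left(o \right)} = 9 + \frac{-113 + o}{2 o}$ ($K{\left(o \right)} = 9 + \frac{o - 113}{o + o} = 9 + \frac{-113 + o}{2 o}$)
$N{\left(I \right)} = I$
$s{\left(v \right)} = \frac{1}{105}$ ($s{\left(v \right)} = \frac{1}{100 + 5} = \frac{1}{105}$)
$s{\left(-8 \right)} K{\left(38 - -55 \right)} = \frac{\frac{1}{2} \frac{1}{38 - -55} \left(-113 + 19 \left(38 - -55\right)\right)}{105} = \frac{\frac{1}{2} \frac{1}{38 + 55} \left(-113 + 19 \left(38 + 55\right)\right)}{105} = \frac{\frac{1}{2} \cdot \frac{1}{93} \left(-113 + 19 \cdot 93\right)}{105} = \frac{\frac{1}{2} \cdot \frac{1}{93} \left(-113 + 1767\right)}{105} = \frac{\frac{1}{2} \cdot \frac{1}{93} \cdot 1654}{105} = \frac{1}{105} \cdot \frac{827}{93} = \frac{827}{9765}$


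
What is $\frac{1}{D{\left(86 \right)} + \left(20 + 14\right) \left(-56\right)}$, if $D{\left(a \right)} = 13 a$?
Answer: $- \frac{1}{786} \approx -0.0012723$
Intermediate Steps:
$\frac{1}{D{\left(86 \right)} + \left(20 + 14\right) \left(-56\right)} = \frac{1}{13 \cdot 86 + \left(20 + 14\right) \left(-56\right)} = \frac{1}{1118 + 34 \left(-56\right)} = \frac{1}{1118 - 1904} = \frac{1}{-786} = - \frac{1}{786}$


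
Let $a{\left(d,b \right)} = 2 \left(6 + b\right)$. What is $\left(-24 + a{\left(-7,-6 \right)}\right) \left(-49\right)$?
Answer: $1176$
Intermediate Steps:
$a{\left(d,b \right)} = 12 + 2 b$
$\left(-24 + a{\left(-7,-6 \right)}\right) \left(-49\right) = \left(-24 + \left(12 + 2 \left(-6\right)\right)\right) \left(-49\right) = \left(-24 + \left(12 - 12\right)\right) \left(-49\right) = \left(-24 + 0\right) \left(-49\right) = \left(-24\right) \left(-49\right) = 1176$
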